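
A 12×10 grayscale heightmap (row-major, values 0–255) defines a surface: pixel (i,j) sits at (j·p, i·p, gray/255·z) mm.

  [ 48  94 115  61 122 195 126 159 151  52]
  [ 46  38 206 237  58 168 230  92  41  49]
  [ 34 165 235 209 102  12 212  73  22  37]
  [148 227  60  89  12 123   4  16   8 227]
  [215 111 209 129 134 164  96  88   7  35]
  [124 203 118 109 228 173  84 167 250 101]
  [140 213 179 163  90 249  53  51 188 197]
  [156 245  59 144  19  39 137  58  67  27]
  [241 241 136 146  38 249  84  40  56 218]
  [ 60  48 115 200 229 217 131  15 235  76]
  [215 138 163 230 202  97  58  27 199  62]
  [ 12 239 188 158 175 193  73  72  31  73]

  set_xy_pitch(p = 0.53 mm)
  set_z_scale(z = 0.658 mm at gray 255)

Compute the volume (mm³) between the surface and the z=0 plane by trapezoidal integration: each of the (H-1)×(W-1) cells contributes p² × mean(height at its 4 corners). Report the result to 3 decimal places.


9.048

height_mm = gray/255 × 0.658; cell vol = 0.53² × mean(4 corners)
unit = 0.53² × 0.658 / (4×255) = 0.000181208 mm³ per gray-sum
row 0: Σ corner-gray over 9 cells = 4381  → 0.7939
row 1: Σ corner-gray over 9 cells = 4366  → 0.7912
row 2: Σ corner-gray over 9 cells = 3584  → 0.6494
row 3: Σ corner-gray over 9 cells = 3579  → 0.6485
row 4: Σ corner-gray over 9 cells = 5015  → 0.9088
row 5: Σ corner-gray over 9 cells = 5598  → 1.0144
row 6: Σ corner-gray over 9 cells = 4428  → 0.8024
row 7: Σ corner-gray over 9 cells = 4158  → 0.7535
row 8: Σ corner-gray over 9 cells = 4955  → 0.8979
row 9: Σ corner-gray over 9 cells = 5021  → 0.9098
row 10: Σ corner-gray over 9 cells = 4848  → 0.8785
Σ rows: total corner-gray = 49933  → 9.0483 mm³


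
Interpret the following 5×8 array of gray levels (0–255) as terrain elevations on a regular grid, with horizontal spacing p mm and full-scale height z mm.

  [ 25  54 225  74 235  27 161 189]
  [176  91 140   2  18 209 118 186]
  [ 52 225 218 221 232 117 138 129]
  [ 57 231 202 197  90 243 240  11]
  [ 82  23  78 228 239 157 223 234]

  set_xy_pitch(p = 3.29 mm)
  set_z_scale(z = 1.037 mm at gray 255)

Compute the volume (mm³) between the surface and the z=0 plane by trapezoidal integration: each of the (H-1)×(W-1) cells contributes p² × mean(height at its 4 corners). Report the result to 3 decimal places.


height_mm = gray/255 × 1.037; cell vol = 3.29² × mean(4 corners)
unit = 3.29² × 1.037 / (4×255) = 0.0110045 mm³ per gray-sum
row 0: Σ corner-gray over 7 cells = 3284  → 36.1388
row 1: Σ corner-gray over 7 cells = 4001  → 44.0290
row 2: Σ corner-gray over 7 cells = 4957  → 54.5493
row 3: Σ corner-gray over 7 cells = 4686  → 51.5671
Σ rows: total corner-gray = 16928  → 186.2842 mm³

186.284


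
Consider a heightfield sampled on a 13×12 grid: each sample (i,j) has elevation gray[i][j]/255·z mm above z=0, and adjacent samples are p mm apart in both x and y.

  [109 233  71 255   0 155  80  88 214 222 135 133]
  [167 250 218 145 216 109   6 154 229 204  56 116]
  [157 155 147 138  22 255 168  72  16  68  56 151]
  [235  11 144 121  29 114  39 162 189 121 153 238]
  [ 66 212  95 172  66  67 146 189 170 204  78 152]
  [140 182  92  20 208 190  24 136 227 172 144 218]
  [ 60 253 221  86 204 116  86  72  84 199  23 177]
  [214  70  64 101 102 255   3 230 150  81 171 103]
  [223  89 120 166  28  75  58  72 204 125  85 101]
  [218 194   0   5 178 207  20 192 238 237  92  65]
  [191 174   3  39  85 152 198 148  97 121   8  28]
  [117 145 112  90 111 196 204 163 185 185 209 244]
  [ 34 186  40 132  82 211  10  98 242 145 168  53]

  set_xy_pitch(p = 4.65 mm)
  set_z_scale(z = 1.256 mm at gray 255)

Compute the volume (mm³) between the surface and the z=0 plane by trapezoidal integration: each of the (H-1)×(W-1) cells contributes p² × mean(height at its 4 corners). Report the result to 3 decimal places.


1842.288

height_mm = gray/255 × 1.256; cell vol = 4.65² × mean(4 corners)
unit = 4.65² × 1.256 / (4×255) = 0.0266254 mm³ per gray-sum
row 0: Σ corner-gray over 11 cells = 6605  → 175.8605
row 1: Σ corner-gray over 11 cells = 5959  → 158.6605
row 2: Σ corner-gray over 11 cells = 5141  → 136.8809
row 3: Σ corner-gray over 11 cells = 5655  → 150.5664
row 4: Σ corner-gray over 11 cells = 6164  → 164.1187
row 5: Σ corner-gray over 11 cells = 6073  → 161.6958
row 6: Σ corner-gray over 11 cells = 5696  → 151.6580
row 7: Σ corner-gray over 11 cells = 5139  → 136.8277
row 8: Σ corner-gray over 11 cells = 5377  → 143.1645
row 9: Σ corner-gray over 11 cells = 5278  → 140.5286
row 10: Σ corner-gray over 11 cells = 5830  → 155.2258
row 11: Σ corner-gray over 11 cells = 6276  → 167.1007
Σ rows: total corner-gray = 69193  → 1842.2880 mm³


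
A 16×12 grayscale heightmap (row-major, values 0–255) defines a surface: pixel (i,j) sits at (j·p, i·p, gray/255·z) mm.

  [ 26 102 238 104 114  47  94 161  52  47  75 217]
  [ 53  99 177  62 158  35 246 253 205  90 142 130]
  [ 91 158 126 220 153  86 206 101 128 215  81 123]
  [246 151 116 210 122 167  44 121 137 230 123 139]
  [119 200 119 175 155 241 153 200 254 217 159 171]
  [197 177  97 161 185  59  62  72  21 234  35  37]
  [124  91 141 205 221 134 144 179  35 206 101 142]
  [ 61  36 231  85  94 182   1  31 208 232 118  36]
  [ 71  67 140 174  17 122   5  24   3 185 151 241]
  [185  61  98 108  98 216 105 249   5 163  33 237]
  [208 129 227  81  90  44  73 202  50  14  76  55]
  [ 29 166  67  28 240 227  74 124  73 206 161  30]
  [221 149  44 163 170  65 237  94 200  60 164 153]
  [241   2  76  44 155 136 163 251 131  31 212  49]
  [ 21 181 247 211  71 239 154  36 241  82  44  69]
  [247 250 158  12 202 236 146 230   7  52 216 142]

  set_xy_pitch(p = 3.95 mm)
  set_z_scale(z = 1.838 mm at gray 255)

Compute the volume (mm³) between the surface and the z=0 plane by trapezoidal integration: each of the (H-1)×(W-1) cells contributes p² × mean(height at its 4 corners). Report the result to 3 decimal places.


2430.381

height_mm = gray/255 × 1.838; cell vol = 3.95² × mean(4 corners)
unit = 3.95² × 1.838 / (4×255) = 0.0281151 mm³ per gray-sum
row 0: Σ corner-gray over 11 cells = 5428  → 152.6087
row 1: Σ corner-gray over 11 cells = 6279  → 176.5347
row 2: Σ corner-gray over 11 cells = 6389  → 179.6273
row 3: Σ corner-gray over 11 cells = 7263  → 204.1999
row 4: Σ corner-gray over 11 cells = 6476  → 182.0733
row 5: Σ corner-gray over 11 cells = 5620  → 158.0068
row 6: Σ corner-gray over 11 cells = 5713  → 160.6215
row 7: Σ corner-gray over 11 cells = 4621  → 129.9198
row 8: Σ corner-gray over 11 cells = 4782  → 134.4464
row 9: Σ corner-gray over 11 cells = 4929  → 138.5793
row 10: Σ corner-gray over 11 cells = 5026  → 141.3065
row 11: Σ corner-gray over 11 cells = 5857  → 164.6701
row 12: Σ corner-gray over 11 cells = 5758  → 161.8867
row 13: Σ corner-gray over 11 cells = 5794  → 162.8988
row 14: Σ corner-gray over 11 cells = 6509  → 183.0011
Σ rows: total corner-gray = 86444  → 2430.3811 mm³


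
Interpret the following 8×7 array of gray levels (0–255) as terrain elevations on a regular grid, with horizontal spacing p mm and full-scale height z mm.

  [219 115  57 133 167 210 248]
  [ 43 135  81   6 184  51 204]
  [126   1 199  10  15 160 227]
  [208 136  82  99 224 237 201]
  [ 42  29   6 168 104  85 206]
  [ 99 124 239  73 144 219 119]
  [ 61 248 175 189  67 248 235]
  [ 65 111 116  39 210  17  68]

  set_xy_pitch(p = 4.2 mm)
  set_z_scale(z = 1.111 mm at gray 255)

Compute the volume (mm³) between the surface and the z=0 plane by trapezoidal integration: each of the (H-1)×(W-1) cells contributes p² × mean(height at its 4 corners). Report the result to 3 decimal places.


height_mm = gray/255 × 1.111; cell vol = 4.2² × mean(4 corners)
unit = 4.2² × 1.111 / (4×255) = 0.0192138 mm³ per gray-sum
row 0: Σ corner-gray over 6 cells = 2992  → 57.4876
row 1: Σ corner-gray over 6 cells = 2284  → 43.8842
row 2: Σ corner-gray over 6 cells = 3088  → 59.3321
row 3: Σ corner-gray over 6 cells = 2997  → 57.5837
row 4: Σ corner-gray over 6 cells = 2848  → 54.7208
row 5: Σ corner-gray over 6 cells = 3966  → 76.2018
row 6: Σ corner-gray over 6 cells = 3269  → 62.8098
Σ rows: total corner-gray = 21444  → 412.0200 mm³

412.020


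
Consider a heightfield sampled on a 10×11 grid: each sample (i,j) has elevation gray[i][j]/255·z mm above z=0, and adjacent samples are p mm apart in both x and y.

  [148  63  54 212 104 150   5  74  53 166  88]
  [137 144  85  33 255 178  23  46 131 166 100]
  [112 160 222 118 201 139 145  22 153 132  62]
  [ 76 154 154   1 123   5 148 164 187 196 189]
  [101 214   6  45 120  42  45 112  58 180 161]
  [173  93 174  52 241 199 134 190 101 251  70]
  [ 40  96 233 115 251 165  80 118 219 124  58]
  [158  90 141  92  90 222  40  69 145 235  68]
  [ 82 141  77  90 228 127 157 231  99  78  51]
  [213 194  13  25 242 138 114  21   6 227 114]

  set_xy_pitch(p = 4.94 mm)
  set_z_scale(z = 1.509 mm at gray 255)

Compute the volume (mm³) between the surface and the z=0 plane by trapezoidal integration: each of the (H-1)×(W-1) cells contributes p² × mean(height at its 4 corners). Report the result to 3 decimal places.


height_mm = gray/255 × 1.509; cell vol = 4.94² × mean(4 corners)
unit = 4.94² × 1.509 / (4×255) = 0.036103 mm³ per gray-sum
row 0: Σ corner-gray over 10 cells = 4357  → 157.3007
row 1: Σ corner-gray over 10 cells = 5117  → 184.7389
row 2: Σ corner-gray over 10 cells = 5287  → 190.8764
row 3: Σ corner-gray over 10 cells = 4435  → 160.1167
row 4: Σ corner-gray over 10 cells = 5019  → 181.2008
row 5: Σ corner-gray over 10 cells = 6013  → 217.0872
row 6: Σ corner-gray over 10 cells = 5374  → 194.0174
row 7: Σ corner-gray over 10 cells = 5063  → 182.7894
row 8: Σ corner-gray over 10 cells = 4876  → 176.0381
Σ rows: total corner-gray = 45541  → 1644.1655 mm³

1644.165


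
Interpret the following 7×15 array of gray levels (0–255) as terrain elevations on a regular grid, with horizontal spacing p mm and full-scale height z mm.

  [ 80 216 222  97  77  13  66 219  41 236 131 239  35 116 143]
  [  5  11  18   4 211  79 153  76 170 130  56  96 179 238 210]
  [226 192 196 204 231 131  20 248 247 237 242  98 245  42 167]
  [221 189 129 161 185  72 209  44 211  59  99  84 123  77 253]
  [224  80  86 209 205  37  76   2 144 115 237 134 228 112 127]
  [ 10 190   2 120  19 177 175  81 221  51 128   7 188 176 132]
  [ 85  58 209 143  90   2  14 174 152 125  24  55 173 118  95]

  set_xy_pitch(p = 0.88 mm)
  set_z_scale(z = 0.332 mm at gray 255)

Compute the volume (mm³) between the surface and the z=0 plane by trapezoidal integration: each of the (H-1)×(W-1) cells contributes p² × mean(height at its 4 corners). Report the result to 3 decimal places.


height_mm = gray/255 × 0.332; cell vol = 0.88² × mean(4 corners)
unit = 0.88² × 0.332 / (4×255) = 0.00025206 mm³ per gray-sum
row 0: Σ corner-gray over 14 cells = 6696  → 1.6878
row 1: Σ corner-gray over 14 cells = 8116  → 2.0457
row 2: Σ corner-gray over 14 cells = 8817  → 2.2224
row 3: Σ corner-gray over 14 cells = 7439  → 1.8751
row 4: Σ corner-gray over 14 cells = 6893  → 1.7374
row 5: Σ corner-gray over 14 cells = 6066  → 1.5290
Σ rows: total corner-gray = 44027  → 11.0974 mm³

11.097


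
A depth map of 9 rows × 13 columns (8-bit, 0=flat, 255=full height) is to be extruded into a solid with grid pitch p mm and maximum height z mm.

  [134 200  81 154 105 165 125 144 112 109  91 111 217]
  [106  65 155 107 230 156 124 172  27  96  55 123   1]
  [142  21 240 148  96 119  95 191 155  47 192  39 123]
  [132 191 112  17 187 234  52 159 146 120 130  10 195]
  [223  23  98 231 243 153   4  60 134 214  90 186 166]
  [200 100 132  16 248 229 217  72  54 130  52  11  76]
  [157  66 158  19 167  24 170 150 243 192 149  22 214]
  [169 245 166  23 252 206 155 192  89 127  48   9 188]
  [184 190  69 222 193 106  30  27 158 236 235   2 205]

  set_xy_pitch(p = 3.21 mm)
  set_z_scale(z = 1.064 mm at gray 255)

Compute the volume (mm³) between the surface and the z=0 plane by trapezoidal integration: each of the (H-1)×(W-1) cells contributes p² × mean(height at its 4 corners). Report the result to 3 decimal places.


height_mm = gray/255 × 1.064; cell vol = 3.21² × mean(4 corners)
unit = 3.21² × 1.064 / (4×255) = 0.0107486 mm³ per gray-sum
row 0: Σ corner-gray over 12 cells = 5872  → 63.1157
row 1: Σ corner-gray over 12 cells = 5678  → 61.0305
row 2: Σ corner-gray over 12 cells = 5994  → 64.4271
row 3: Σ corner-gray over 12 cells = 6304  → 67.7591
row 4: Σ corner-gray over 12 cells = 6059  → 65.1257
row 5: Σ corner-gray over 12 cells = 5889  → 63.2984
row 6: Σ corner-gray over 12 cells = 6472  → 69.5649
row 7: Σ corner-gray over 12 cells = 6706  → 72.0800
Σ rows: total corner-gray = 48974  → 526.4015 mm³

526.401


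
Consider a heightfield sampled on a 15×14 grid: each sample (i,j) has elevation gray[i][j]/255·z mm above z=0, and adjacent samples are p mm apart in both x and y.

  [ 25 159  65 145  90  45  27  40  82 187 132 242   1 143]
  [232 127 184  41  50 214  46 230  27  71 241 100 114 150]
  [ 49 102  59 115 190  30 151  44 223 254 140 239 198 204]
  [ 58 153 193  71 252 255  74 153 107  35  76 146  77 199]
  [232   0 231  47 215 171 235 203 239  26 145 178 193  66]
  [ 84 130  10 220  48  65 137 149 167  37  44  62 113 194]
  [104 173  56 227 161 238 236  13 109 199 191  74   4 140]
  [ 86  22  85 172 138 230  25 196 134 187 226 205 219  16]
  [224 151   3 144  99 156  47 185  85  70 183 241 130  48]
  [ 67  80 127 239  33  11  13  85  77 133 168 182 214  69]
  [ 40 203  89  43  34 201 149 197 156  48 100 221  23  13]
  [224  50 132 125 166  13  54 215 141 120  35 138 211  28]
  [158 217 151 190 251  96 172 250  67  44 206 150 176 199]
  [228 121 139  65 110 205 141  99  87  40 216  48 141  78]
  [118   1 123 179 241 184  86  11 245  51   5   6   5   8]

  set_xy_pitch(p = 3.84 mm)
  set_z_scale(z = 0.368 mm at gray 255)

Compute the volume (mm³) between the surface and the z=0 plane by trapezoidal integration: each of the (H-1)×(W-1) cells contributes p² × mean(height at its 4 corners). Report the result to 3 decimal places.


496.110

height_mm = gray/255 × 0.368; cell vol = 3.84² × mean(4 corners)
unit = 3.84² × 0.368 / (4×255) = 0.00531998 mm³ per gray-sum
row 0: Σ corner-gray over 13 cells = 5870  → 31.2283
row 1: Σ corner-gray over 13 cells = 7015  → 37.3197
row 2: Σ corner-gray over 13 cells = 7184  → 38.2187
row 3: Σ corner-gray over 13 cells = 7505  → 39.9265
row 4: Σ corner-gray over 13 cells = 6706  → 35.6758
row 5: Σ corner-gray over 13 cells = 6248  → 33.2392
row 6: Σ corner-gray over 13 cells = 7386  → 39.2934
row 7: Σ corner-gray over 13 cells = 7040  → 37.4527
row 8: Σ corner-gray over 13 cells = 6120  → 32.5583
row 9: Σ corner-gray over 13 cells = 5841  → 31.0740
row 10: Σ corner-gray over 13 cells = 6033  → 32.0954
row 11: Σ corner-gray over 13 cells = 7349  → 39.0965
row 12: Σ corner-gray over 13 cells = 7427  → 39.5115
row 13: Σ corner-gray over 13 cells = 5530  → 29.4195
Σ rows: total corner-gray = 93254  → 496.1095 mm³


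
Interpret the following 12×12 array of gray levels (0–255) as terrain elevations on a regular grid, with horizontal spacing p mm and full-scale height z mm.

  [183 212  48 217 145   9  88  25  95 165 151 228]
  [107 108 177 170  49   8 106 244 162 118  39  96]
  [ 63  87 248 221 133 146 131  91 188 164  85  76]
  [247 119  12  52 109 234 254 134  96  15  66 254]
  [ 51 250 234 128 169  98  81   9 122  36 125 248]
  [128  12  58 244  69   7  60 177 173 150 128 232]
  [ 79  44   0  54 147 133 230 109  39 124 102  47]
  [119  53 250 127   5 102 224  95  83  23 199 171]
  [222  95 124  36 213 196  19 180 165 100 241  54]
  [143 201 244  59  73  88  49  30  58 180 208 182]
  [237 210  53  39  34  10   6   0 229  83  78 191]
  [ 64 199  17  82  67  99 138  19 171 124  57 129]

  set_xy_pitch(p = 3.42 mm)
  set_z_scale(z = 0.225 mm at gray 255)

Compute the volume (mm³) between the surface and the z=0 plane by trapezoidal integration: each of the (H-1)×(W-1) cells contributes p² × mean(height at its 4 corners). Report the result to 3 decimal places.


146.843

height_mm = gray/255 × 0.225; cell vol = 3.42² × mean(4 corners)
unit = 3.42² × 0.225 / (4×255) = 0.00258009 mm³ per gray-sum
row 0: Σ corner-gray over 11 cells = 5286  → 13.6383
row 1: Σ corner-gray over 11 cells = 5692  → 14.6859
row 2: Σ corner-gray over 11 cells = 5810  → 14.9903
row 3: Σ corner-gray over 11 cells = 5486  → 14.1544
row 4: Σ corner-gray over 11 cells = 5319  → 13.7235
row 5: Σ corner-gray over 11 cells = 4606  → 11.8839
row 6: Σ corner-gray over 11 cells = 4702  → 12.1316
row 7: Σ corner-gray over 11 cells = 5626  → 14.5156
row 8: Σ corner-gray over 11 cells = 5719  → 14.7555
row 9: Σ corner-gray over 11 cells = 4617  → 11.9123
row 10: Σ corner-gray over 11 cells = 4051  → 10.4519
Σ rows: total corner-gray = 56914  → 146.8431 mm³


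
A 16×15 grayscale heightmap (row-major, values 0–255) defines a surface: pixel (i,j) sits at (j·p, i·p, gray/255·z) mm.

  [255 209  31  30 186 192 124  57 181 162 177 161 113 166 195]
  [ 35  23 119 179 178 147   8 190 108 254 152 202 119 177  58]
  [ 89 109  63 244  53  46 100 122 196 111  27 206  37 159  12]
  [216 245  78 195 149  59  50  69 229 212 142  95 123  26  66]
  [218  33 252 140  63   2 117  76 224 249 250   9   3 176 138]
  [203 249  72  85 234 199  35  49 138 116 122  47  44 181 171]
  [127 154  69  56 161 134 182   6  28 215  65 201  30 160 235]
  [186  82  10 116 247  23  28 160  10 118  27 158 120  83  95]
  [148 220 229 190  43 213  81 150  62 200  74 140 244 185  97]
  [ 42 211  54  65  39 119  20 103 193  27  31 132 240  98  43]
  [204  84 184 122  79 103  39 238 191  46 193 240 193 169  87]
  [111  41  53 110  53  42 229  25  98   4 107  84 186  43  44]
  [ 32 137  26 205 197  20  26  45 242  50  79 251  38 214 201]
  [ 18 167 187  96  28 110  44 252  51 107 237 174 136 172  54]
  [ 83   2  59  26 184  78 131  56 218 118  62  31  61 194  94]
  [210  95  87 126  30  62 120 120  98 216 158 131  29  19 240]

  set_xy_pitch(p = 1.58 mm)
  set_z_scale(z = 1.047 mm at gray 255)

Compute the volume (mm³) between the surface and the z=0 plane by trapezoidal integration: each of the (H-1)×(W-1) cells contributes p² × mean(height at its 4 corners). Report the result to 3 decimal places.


height_mm = gray/255 × 1.047; cell vol = 1.58² × mean(4 corners)
unit = 1.58² × 1.047 / (4×255) = 0.00256248 mm³ per gray-sum
row 0: Σ corner-gray over 14 cells = 7833  → 20.0719
row 1: Σ corner-gray over 14 cells = 6852  → 17.5581
row 2: Σ corner-gray over 14 cells = 6673  → 17.0994
row 3: Σ corner-gray over 14 cells = 7170  → 18.3730
row 4: Σ corner-gray over 14 cells = 7060  → 18.0911
row 5: Σ corner-gray over 14 cells = 6800  → 17.4249
row 6: Σ corner-gray over 14 cells = 5929  → 15.1930
row 7: Σ corner-gray over 14 cells = 6952  → 17.8144
row 8: Σ corner-gray over 14 cells = 7056  → 18.0809
row 9: Σ corner-gray over 14 cells = 6802  → 17.4300
row 10: Σ corner-gray over 14 cells = 6358  → 16.2923
row 11: Σ corner-gray over 14 cells = 5598  → 14.3448
row 12: Σ corner-gray over 14 cells = 6887  → 17.6478
row 13: Σ corner-gray over 14 cells = 6211  → 15.9156
row 14: Σ corner-gray over 14 cells = 5649  → 14.4755
Σ rows: total corner-gray = 99830  → 255.8125 mm³

255.812


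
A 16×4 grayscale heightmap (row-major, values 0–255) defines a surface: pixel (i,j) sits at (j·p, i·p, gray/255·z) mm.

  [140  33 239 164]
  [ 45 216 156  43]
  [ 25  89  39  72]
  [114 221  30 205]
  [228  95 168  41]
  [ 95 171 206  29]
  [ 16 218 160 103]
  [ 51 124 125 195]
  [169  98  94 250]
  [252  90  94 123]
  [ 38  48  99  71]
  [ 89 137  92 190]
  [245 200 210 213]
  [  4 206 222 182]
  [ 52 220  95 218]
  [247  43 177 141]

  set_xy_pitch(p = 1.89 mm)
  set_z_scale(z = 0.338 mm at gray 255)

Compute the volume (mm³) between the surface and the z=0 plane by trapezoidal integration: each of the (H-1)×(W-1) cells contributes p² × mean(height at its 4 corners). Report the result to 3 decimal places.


28.508

height_mm = gray/255 × 0.338; cell vol = 1.89² × mean(4 corners)
unit = 1.89² × 0.338 / (4×255) = 0.0011837 mm³ per gray-sum
row 0: Σ corner-gray over 3 cells = 1680  → 1.9886
row 1: Σ corner-gray over 3 cells = 1185  → 1.4027
row 2: Σ corner-gray over 3 cells = 1174  → 1.3897
row 3: Σ corner-gray over 3 cells = 1616  → 1.9129
row 4: Σ corner-gray over 3 cells = 1673  → 1.9803
row 5: Σ corner-gray over 3 cells = 1753  → 2.0750
row 6: Σ corner-gray over 3 cells = 1619  → 1.9164
row 7: Σ corner-gray over 3 cells = 1547  → 1.8312
row 8: Σ corner-gray over 3 cells = 1546  → 1.8300
row 9: Σ corner-gray over 3 cells = 1146  → 1.3565
row 10: Σ corner-gray over 3 cells = 1140  → 1.3494
row 11: Σ corner-gray over 3 cells = 2015  → 2.3851
row 12: Σ corner-gray over 3 cells = 2320  → 2.7462
row 13: Σ corner-gray over 3 cells = 1942  → 2.2987
row 14: Σ corner-gray over 3 cells = 1728  → 2.0454
Σ rows: total corner-gray = 24084  → 28.5081 mm³


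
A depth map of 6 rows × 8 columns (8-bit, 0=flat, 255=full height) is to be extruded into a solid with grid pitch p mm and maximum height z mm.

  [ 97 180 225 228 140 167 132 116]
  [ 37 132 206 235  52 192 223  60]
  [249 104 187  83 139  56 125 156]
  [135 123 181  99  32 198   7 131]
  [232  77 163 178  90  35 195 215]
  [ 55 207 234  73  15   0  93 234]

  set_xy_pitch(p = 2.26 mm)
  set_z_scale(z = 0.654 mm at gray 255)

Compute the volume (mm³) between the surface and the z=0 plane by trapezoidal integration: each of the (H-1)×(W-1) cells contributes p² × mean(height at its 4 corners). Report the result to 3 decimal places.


height_mm = gray/255 × 0.654; cell vol = 2.26² × mean(4 corners)
unit = 2.26² × 0.654 / (4×255) = 0.00327487 mm³ per gray-sum
row 0: Σ corner-gray over 7 cells = 4534  → 14.8483
row 1: Σ corner-gray over 7 cells = 3970  → 13.0012
row 2: Σ corner-gray over 7 cells = 3339  → 10.9348
row 3: Σ corner-gray over 7 cells = 3469  → 11.3605
row 4: Σ corner-gray over 7 cells = 3456  → 11.3180
Σ rows: total corner-gray = 18768  → 61.4628 mm³

61.463


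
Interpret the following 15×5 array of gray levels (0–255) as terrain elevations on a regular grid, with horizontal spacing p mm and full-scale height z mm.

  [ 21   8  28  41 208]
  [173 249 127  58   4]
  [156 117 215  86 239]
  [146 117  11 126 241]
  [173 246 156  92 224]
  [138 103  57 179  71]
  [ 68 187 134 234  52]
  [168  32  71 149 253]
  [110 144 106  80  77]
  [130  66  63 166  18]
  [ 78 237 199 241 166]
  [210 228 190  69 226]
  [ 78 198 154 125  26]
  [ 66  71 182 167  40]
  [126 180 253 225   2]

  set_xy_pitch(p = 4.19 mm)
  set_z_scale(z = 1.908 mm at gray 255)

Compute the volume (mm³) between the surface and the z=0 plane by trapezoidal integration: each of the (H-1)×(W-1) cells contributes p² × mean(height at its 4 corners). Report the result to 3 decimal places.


992.333

height_mm = gray/255 × 1.908; cell vol = 4.19² × mean(4 corners)
unit = 4.19² × 1.908 / (4×255) = 0.0328402 mm³ per gray-sum
row 0: Σ corner-gray over 4 cells = 1428  → 46.8959
row 1: Σ corner-gray over 4 cells = 2276  → 74.7444
row 2: Σ corner-gray over 4 cells = 2126  → 69.8183
row 3: Σ corner-gray over 4 cells = 2280  → 74.8757
row 4: Σ corner-gray over 4 cells = 2272  → 74.6130
row 5: Σ corner-gray over 4 cells = 2117  → 69.5228
row 6: Σ corner-gray over 4 cells = 2155  → 70.7707
row 7: Σ corner-gray over 4 cells = 1772  → 58.1929
row 8: Σ corner-gray over 4 cells = 1585  → 52.0518
row 9: Σ corner-gray over 4 cells = 2336  → 76.7148
row 10: Σ corner-gray over 4 cells = 3008  → 98.7834
row 11: Σ corner-gray over 4 cells = 2468  → 81.0497
row 12: Σ corner-gray over 4 cells = 2004  → 65.8118
row 13: Σ corner-gray over 4 cells = 2390  → 78.4882
Σ rows: total corner-gray = 30217  → 992.3334 mm³


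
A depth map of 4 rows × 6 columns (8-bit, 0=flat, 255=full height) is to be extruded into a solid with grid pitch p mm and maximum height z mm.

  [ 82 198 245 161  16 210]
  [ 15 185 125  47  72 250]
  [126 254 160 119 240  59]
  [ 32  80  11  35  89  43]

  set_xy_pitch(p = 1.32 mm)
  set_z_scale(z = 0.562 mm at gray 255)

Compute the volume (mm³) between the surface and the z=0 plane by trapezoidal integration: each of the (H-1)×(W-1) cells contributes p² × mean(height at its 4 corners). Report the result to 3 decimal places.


7.435

height_mm = gray/255 × 0.562; cell vol = 1.32² × mean(4 corners)
unit = 1.32² × 0.562 / (4×255) = 0.000960028 mm³ per gray-sum
row 0: Σ corner-gray over 5 cells = 2655  → 2.5489
row 1: Σ corner-gray over 5 cells = 2854  → 2.7399
row 2: Σ corner-gray over 5 cells = 2236  → 2.1466
Σ rows: total corner-gray = 7745  → 7.4354 mm³


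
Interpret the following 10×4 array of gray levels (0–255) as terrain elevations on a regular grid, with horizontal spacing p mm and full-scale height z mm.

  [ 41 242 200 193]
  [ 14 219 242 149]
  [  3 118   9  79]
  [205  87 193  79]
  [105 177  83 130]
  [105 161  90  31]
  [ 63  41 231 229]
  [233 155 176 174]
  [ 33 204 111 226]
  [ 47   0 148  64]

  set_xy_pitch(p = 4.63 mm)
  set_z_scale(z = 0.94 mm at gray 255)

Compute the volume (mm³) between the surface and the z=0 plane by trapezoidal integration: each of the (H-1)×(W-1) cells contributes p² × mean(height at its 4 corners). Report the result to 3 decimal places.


285.053

height_mm = gray/255 × 0.94; cell vol = 4.63² × mean(4 corners)
unit = 4.63² × 0.94 / (4×255) = 0.0197556 mm³ per gray-sum
row 0: Σ corner-gray over 3 cells = 2203  → 43.5215
row 1: Σ corner-gray over 3 cells = 1421  → 28.0727
row 2: Σ corner-gray over 3 cells = 1180  → 23.3116
row 3: Σ corner-gray over 3 cells = 1599  → 31.5892
row 4: Σ corner-gray over 3 cells = 1393  → 27.5195
row 5: Σ corner-gray over 3 cells = 1474  → 29.1197
row 6: Σ corner-gray over 3 cells = 1905  → 37.6344
row 7: Σ corner-gray over 3 cells = 1958  → 38.6814
row 8: Σ corner-gray over 3 cells = 1296  → 25.6032
Σ rows: total corner-gray = 14429  → 285.0532 mm³


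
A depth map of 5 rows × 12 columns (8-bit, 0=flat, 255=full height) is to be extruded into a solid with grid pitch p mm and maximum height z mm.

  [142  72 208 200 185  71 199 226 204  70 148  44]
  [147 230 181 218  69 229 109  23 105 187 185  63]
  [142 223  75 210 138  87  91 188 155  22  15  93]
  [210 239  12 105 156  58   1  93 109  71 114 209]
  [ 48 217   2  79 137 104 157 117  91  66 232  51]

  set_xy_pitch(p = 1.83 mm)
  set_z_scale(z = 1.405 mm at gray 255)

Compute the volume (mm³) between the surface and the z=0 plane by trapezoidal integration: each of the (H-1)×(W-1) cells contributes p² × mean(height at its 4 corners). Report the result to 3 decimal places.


103.215

height_mm = gray/255 × 1.405; cell vol = 1.83² × mean(4 corners)
unit = 1.83² × 1.405 / (4×255) = 0.00461295 mm³ per gray-sum
row 0: Σ corner-gray over 11 cells = 6634  → 30.6023
row 1: Σ corner-gray over 11 cells = 5925  → 27.3317
row 2: Σ corner-gray over 11 cells = 4978  → 22.9632
row 3: Σ corner-gray over 11 cells = 4838  → 22.3174
Σ rows: total corner-gray = 22375  → 103.2147 mm³


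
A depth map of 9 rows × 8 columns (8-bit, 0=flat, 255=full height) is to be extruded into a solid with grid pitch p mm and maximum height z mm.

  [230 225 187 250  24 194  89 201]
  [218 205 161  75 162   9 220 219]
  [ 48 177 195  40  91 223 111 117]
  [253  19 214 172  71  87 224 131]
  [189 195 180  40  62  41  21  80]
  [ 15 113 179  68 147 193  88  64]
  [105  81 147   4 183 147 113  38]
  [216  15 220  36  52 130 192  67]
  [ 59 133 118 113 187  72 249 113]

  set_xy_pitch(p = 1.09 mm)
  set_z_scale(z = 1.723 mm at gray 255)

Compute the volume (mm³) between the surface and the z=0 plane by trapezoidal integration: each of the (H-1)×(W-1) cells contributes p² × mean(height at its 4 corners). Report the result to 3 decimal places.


56.630

height_mm = gray/255 × 1.723; cell vol = 1.09² × mean(4 corners)
unit = 1.09² × 1.723 / (4×255) = 0.00200696 mm³ per gray-sum
row 0: Σ corner-gray over 7 cells = 4470  → 8.9711
row 1: Σ corner-gray over 7 cells = 3940  → 7.9074
row 2: Σ corner-gray over 7 cells = 3797  → 7.6204
row 3: Σ corner-gray over 7 cells = 3305  → 6.6330
row 4: Σ corner-gray over 7 cells = 3002  → 6.0249
row 5: Σ corner-gray over 7 cells = 3148  → 6.3179
row 6: Σ corner-gray over 7 cells = 3066  → 6.1533
row 7: Σ corner-gray over 7 cells = 3489  → 7.0023
Σ rows: total corner-gray = 28217  → 56.6303 mm³


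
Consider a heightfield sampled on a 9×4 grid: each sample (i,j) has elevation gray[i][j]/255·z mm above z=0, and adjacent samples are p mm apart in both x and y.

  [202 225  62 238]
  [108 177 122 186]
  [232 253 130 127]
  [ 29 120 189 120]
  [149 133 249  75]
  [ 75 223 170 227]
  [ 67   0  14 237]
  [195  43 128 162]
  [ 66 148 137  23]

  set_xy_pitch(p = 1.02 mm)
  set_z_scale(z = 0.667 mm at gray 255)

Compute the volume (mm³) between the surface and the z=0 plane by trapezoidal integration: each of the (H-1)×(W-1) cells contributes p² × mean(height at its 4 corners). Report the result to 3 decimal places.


9.154

height_mm = gray/255 × 0.667; cell vol = 1.02² × mean(4 corners)
unit = 1.02² × 0.667 / (4×255) = 0.00068034 mm³ per gray-sum
row 0: Σ corner-gray over 3 cells = 1906  → 1.2967
row 1: Σ corner-gray over 3 cells = 2017  → 1.3722
row 2: Σ corner-gray over 3 cells = 1892  → 1.2872
row 3: Σ corner-gray over 3 cells = 1755  → 1.1940
row 4: Σ corner-gray over 3 cells = 2076  → 1.4124
row 5: Σ corner-gray over 3 cells = 1420  → 0.9661
row 6: Σ corner-gray over 3 cells = 1031  → 0.7014
row 7: Σ corner-gray over 3 cells = 1358  → 0.9239
Σ rows: total corner-gray = 13455  → 9.1540 mm³


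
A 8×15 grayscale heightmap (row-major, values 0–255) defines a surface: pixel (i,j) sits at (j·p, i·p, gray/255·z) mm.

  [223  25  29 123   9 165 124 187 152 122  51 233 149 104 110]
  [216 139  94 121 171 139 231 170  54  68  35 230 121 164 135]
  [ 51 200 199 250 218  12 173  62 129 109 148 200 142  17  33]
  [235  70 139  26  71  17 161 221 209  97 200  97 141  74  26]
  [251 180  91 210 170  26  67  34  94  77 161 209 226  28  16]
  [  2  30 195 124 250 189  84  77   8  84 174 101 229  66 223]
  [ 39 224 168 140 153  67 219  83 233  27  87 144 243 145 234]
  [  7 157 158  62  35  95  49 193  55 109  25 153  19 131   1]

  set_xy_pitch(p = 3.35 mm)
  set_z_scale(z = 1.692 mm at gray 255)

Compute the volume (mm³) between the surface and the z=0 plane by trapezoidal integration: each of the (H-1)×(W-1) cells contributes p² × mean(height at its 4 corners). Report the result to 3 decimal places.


924.012

height_mm = gray/255 × 1.692; cell vol = 3.35² × mean(4 corners)
unit = 3.35² × 1.692 / (4×255) = 0.0186161 mm³ per gray-sum
row 0: Σ corner-gray over 14 cells = 7104  → 132.2491
row 1: Σ corner-gray over 14 cells = 7627  → 141.9854
row 2: Σ corner-gray over 14 cells = 7109  → 132.3422
row 3: Σ corner-gray over 14 cells = 6720  → 125.1005
row 4: Σ corner-gray over 14 cells = 6860  → 127.7068
row 5: Σ corner-gray over 14 cells = 7586  → 141.2221
row 6: Σ corner-gray over 14 cells = 6629  → 123.4064
Σ rows: total corner-gray = 49635  → 924.0125 mm³


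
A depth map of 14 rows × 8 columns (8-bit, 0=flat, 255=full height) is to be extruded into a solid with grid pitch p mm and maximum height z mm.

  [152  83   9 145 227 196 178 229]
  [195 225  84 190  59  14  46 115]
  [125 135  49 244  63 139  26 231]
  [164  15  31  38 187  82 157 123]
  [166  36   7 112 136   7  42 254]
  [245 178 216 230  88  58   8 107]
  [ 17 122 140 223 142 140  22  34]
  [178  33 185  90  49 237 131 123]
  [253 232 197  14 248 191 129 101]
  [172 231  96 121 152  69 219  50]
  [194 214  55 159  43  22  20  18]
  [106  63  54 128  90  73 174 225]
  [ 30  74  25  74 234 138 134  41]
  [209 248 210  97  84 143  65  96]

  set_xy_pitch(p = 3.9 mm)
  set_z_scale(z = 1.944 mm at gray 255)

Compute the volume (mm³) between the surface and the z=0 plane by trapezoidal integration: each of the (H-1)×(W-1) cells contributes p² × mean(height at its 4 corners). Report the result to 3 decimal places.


1244.939

height_mm = gray/255 × 1.944; cell vol = 3.9² × mean(4 corners)
unit = 3.9² × 1.944 / (4×255) = 0.0289885 mm³ per gray-sum
row 0: Σ corner-gray over 7 cells = 3603  → 104.4455
row 1: Σ corner-gray over 7 cells = 3214  → 93.1689
row 2: Σ corner-gray over 7 cells = 2975  → 86.2407
row 3: Σ corner-gray over 7 cells = 2407  → 69.7752
row 4: Σ corner-gray over 7 cells = 3008  → 87.1973
row 5: Σ corner-gray over 7 cells = 3537  → 102.5322
row 6: Σ corner-gray over 7 cells = 3380  → 97.9810
row 7: Σ corner-gray over 7 cells = 4127  → 119.6354
row 8: Σ corner-gray over 7 cells = 4374  → 126.7956
row 9: Σ corner-gray over 7 cells = 3236  → 93.8067
row 10: Σ corner-gray over 7 cells = 2733  → 79.2255
row 11: Σ corner-gray over 7 cells = 2924  → 84.7623
row 12: Σ corner-gray over 7 cells = 3428  → 99.3725
Σ rows: total corner-gray = 42946  → 1244.9389 mm³


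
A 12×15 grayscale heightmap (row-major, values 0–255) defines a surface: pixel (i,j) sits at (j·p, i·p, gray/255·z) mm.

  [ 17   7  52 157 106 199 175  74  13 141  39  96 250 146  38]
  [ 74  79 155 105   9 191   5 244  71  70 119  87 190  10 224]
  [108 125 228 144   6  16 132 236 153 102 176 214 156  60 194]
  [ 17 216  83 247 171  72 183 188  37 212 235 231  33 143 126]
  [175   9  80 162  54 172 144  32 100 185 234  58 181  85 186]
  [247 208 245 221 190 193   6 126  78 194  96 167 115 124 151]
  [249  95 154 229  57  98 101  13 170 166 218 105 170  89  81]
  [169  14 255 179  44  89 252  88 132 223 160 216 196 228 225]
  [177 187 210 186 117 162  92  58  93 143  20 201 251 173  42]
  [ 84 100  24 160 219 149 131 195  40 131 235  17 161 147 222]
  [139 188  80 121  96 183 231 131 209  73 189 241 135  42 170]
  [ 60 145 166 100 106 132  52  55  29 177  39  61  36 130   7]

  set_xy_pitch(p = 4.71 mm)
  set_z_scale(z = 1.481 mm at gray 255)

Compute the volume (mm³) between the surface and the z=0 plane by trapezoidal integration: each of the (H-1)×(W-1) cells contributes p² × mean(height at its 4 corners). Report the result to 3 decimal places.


2674.369

height_mm = gray/255 × 1.481; cell vol = 4.71² × mean(4 corners)
unit = 4.71² × 1.481 / (4×255) = 0.0322104 mm³ per gray-sum
row 0: Σ corner-gray over 14 cells = 5933  → 191.1046
row 1: Σ corner-gray over 14 cells = 6766  → 217.9359
row 2: Σ corner-gray over 14 cells = 8043  → 259.0686
row 3: Σ corner-gray over 14 cells = 7598  → 244.7349
row 4: Σ corner-gray over 14 cells = 7677  → 247.2796
row 5: Σ corner-gray over 14 cells = 7984  → 257.1682
row 6: Σ corner-gray over 14 cells = 8206  → 264.3189
row 7: Σ corner-gray over 14 cells = 8551  → 275.4315
row 8: Σ corner-gray over 14 cells = 7729  → 248.9545
row 9: Σ corner-gray over 14 cells = 7871  → 253.5284
row 10: Σ corner-gray over 14 cells = 6670  → 214.8437
Σ rows: total corner-gray = 83028  → 2674.3687 mm³


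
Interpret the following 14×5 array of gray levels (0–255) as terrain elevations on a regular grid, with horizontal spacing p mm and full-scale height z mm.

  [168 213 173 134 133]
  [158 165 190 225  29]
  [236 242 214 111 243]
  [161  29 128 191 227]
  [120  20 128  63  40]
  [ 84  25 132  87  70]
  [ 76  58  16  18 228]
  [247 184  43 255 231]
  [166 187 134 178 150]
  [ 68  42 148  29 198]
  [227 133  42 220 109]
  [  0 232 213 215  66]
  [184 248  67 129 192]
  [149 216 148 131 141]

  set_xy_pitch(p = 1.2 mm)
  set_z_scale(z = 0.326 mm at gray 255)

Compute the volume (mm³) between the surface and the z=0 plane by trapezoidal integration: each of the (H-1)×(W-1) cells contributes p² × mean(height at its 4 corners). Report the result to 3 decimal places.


height_mm = gray/255 × 0.326; cell vol = 1.2² × mean(4 corners)
unit = 1.2² × 0.326 / (4×255) = 0.000460235 mm³ per gray-sum
row 0: Σ corner-gray over 4 cells = 2688  → 1.2371
row 1: Σ corner-gray over 4 cells = 2960  → 1.3623
row 2: Σ corner-gray over 4 cells = 2697  → 1.2413
row 3: Σ corner-gray over 4 cells = 1666  → 0.7668
row 4: Σ corner-gray over 4 cells = 1224  → 0.5633
row 5: Σ corner-gray over 4 cells = 1130  → 0.5201
row 6: Σ corner-gray over 4 cells = 1930  → 0.8883
row 7: Σ corner-gray over 4 cells = 2756  → 1.2684
row 8: Σ corner-gray over 4 cells = 2018  → 0.9288
row 9: Σ corner-gray over 4 cells = 1830  → 0.8422
row 10: Σ corner-gray over 4 cells = 2512  → 1.1561
row 11: Σ corner-gray over 4 cells = 2650  → 1.2196
row 12: Σ corner-gray over 4 cells = 2544  → 1.1708
Σ rows: total corner-gray = 28605  → 13.1650 mm³

13.165


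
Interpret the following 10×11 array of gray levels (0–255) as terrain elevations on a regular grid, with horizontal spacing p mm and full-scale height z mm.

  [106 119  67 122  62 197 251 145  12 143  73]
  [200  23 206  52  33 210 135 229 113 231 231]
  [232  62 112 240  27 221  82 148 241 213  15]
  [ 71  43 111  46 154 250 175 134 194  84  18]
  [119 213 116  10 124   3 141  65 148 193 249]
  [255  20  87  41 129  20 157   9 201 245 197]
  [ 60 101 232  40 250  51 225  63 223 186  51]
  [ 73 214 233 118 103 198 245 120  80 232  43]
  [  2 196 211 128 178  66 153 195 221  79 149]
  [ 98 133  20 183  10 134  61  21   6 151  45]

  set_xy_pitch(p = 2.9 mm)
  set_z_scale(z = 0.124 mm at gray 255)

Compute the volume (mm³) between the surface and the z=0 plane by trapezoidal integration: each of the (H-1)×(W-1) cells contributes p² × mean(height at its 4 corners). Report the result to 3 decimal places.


height_mm = gray/255 × 0.124; cell vol = 2.9² × mean(4 corners)
unit = 2.9² × 0.124 / (4×255) = 0.00102239 mm³ per gray-sum
row 0: Σ corner-gray over 10 cells = 5310  → 5.4289
row 1: Σ corner-gray over 10 cells = 5834  → 5.9646
row 2: Σ corner-gray over 10 cells = 5410  → 5.5311
row 3: Σ corner-gray over 10 cells = 4865  → 4.9739
row 4: Σ corner-gray over 10 cells = 4664  → 4.7684
row 5: Σ corner-gray over 10 cells = 5123  → 5.2377
row 6: Σ corner-gray over 10 cells = 6055  → 6.1906
row 7: Σ corner-gray over 10 cells = 6207  → 6.3460
row 8: Σ corner-gray over 10 cells = 4586  → 4.6887
Σ rows: total corner-gray = 48054  → 49.1300 mm³

49.130


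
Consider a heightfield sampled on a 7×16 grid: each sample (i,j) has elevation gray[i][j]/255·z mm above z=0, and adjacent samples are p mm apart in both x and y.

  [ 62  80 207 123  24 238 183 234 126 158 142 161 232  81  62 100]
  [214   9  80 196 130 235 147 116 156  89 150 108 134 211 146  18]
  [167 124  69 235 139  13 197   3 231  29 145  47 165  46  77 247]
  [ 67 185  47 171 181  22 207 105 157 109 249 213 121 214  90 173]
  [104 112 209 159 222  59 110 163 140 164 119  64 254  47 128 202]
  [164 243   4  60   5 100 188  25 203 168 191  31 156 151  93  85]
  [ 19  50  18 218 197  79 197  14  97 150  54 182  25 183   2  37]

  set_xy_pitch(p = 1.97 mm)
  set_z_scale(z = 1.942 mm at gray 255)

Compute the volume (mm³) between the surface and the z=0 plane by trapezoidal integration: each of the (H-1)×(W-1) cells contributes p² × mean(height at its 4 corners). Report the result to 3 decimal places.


height_mm = gray/255 × 1.942; cell vol = 1.97² × mean(4 corners)
unit = 1.97² × 1.942 / (4×255) = 0.00738893 mm³ per gray-sum
row 0: Σ corner-gray over 15 cells = 8310  → 61.4020
row 1: Σ corner-gray over 15 cells = 7500  → 55.4170
row 2: Σ corner-gray over 15 cells = 7836  → 57.8996
row 3: Σ corner-gray over 15 cells = 8588  → 63.4561
row 4: Σ corner-gray over 15 cells = 7691  → 56.8283
row 5: Σ corner-gray over 15 cells = 6473  → 47.8285
Σ rows: total corner-gray = 46398  → 342.8315 mm³

342.832


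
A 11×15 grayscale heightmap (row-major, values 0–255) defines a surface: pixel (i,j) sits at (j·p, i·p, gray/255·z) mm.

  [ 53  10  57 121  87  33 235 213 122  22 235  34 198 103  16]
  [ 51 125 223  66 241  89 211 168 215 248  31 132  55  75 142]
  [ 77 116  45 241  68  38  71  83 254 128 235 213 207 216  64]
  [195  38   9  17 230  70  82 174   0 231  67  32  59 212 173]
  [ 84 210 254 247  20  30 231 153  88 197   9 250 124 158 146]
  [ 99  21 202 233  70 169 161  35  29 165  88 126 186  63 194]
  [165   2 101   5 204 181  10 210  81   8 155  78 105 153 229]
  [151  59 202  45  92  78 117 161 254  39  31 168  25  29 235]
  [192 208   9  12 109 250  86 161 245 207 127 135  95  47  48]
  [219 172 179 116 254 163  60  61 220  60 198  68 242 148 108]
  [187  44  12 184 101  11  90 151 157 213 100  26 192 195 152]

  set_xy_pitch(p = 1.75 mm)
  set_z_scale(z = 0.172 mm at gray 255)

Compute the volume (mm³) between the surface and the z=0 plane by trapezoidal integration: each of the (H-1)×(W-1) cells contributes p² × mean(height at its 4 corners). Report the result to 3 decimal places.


36.397

height_mm = gray/255 × 0.172; cell vol = 1.75² × mean(4 corners)
unit = 1.75² × 0.172 / (4×255) = 0.000516422 mm³ per gray-sum
row 0: Σ corner-gray over 14 cells = 6960  → 3.5943
row 1: Σ corner-gray over 14 cells = 7922  → 4.0911
row 2: Σ corner-gray over 14 cells = 6781  → 3.5019
row 3: Σ corner-gray over 14 cells = 6982  → 3.6057
row 4: Σ corner-gray over 14 cells = 7561  → 3.9047
row 5: Σ corner-gray over 14 cells = 6369  → 3.2891
row 6: Σ corner-gray over 14 cells = 5966  → 3.0810
row 7: Σ corner-gray over 14 cells = 6608  → 3.4125
row 8: Σ corner-gray over 14 cells = 7831  → 4.0441
row 9: Σ corner-gray over 14 cells = 7500  → 3.8732
Σ rows: total corner-gray = 70480  → 36.3974 mm³
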